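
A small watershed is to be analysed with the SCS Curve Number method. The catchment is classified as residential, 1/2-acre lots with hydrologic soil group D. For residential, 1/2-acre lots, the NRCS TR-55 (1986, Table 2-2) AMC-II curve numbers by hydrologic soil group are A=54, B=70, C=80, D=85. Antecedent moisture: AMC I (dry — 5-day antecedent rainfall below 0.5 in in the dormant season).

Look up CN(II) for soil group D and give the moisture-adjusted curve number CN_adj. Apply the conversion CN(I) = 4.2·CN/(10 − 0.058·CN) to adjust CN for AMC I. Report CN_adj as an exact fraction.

CN_adj = 11900/169 ≈ 70.414

NRCS table: residential, 1/2-acre lots, soil group D → CN(II) = 85
Dry (AMC I): CN(I) = 4.2·85/(10 − 0.058·85) = 357/(507/100) = 11900/169 ≈ 70.414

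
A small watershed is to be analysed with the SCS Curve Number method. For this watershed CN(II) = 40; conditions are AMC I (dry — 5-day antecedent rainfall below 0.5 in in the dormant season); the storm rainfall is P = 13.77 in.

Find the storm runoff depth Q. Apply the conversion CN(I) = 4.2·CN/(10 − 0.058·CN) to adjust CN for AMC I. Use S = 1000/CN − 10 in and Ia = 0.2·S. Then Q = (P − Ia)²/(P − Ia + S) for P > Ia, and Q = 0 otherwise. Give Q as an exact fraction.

Adjust CN=40 to AMC I: 4.2·40/(10 − 0.058·40) → 168 ÷ (192/25) = 175/8 ≈ 21.875
Retention S: 1000/CN − 10 with CN=21.875 → S = 250/7 ≈ 35.714 in
Ia = 0.2·(250/7) = 50/7 in ≈ 7.143 in
Excess rainfall: 13.770 − 7.143 = 6.627 in; P > Ia so Q > 0
Q: (4639/700)² ÷ (29639/700) = 21520321/20747300 in (≈ 1.037 in)

Q = 21520321/20747300 in ≈ 1.037 in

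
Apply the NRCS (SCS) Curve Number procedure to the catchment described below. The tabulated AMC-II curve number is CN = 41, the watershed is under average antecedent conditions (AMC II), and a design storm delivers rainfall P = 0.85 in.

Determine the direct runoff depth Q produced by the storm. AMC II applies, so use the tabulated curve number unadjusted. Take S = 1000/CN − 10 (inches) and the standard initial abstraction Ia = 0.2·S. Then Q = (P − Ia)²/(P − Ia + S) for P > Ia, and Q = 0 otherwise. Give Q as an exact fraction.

CN(II) = 41; AMC II needs no correction.
Max retention: S = 1000/41 − 10 = 590/41 in (≈ 14.390 in)
Ia = 0.2·(590/41) = 118/41 in ≈ 2.878 in
P = 0.850 ≤ Ia = 2.878 in: entire storm abstracted, Q = 0.

Q = 0 in ≈ 0.000 in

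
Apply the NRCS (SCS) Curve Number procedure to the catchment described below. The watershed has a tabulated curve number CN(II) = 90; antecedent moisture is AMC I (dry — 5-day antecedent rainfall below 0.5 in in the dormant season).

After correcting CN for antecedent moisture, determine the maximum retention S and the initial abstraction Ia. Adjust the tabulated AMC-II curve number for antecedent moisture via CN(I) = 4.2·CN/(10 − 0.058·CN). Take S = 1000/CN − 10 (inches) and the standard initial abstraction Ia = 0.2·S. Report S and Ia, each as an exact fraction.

CN(I) from CN(II)=90: (4.2·90)/(10 − 0.058·90) = 18900/239 ≈ 79.079
Max retention: S = 1000/(18900/239) − 10 = 500/189 in (≈ 2.646 in)
Ia = 0.2S: 0.2·2.646 = 0.529 in (exactly 100/189)

S = 500/189 in ≈ 2.646 in; Ia = 100/189 in ≈ 0.529 in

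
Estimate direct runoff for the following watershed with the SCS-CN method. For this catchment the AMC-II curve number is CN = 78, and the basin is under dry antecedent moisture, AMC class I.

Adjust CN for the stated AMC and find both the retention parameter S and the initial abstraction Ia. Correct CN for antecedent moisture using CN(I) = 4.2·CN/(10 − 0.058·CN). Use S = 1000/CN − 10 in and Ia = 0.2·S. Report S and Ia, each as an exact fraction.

CN(I) from CN(II)=78: (4.2·78)/(10 − 0.058·78) = 81900/1369 ≈ 59.825
Max retention: S = 1000/(81900/1369) − 10 = 5500/819 in (≈ 6.716 in)
Ia = 0.2·(5500/819) = 1100/819 in ≈ 1.343 in

S = 5500/819 in ≈ 6.716 in; Ia = 1100/819 in ≈ 1.343 in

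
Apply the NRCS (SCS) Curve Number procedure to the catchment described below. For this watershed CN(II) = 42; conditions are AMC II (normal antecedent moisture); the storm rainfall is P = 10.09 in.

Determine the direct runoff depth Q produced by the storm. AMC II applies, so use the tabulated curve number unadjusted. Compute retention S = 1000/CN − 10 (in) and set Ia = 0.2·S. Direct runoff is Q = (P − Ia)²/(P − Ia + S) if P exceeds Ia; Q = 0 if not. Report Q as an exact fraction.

Average conditions: CN = 42 (no AMC adjustment).
S = 1000/42 − 10 = 290/21 in ≈ 13.810 in
Initial abstraction Ia = S/5 = (290/21)/5 = 58/21 ≈ 2.762 in
Excess rainfall: 10.090 − 2.762 = 7.328 in; P > Ia so Q > 0
Q = (15389/2100)²/((15389/2100) + 290/21) = (236821321/4410000)/(44389/2100) = 236821321/93216900 in ≈ 2.541 in

Q = 236821321/93216900 in ≈ 2.541 in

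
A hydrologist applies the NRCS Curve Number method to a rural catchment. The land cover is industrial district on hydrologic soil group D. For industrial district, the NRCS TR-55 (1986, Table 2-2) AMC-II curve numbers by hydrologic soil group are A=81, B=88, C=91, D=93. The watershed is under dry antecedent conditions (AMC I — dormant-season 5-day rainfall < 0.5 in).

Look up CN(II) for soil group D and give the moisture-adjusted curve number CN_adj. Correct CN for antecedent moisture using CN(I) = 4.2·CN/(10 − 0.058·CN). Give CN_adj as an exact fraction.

CN_adj = 27900/329 ≈ 84.802

NRCS table: industrial district, soil group D → CN(II) = 93
CN(I) from CN(II)=93: (4.2·93)/(10 − 0.058·93) = 27900/329 ≈ 84.802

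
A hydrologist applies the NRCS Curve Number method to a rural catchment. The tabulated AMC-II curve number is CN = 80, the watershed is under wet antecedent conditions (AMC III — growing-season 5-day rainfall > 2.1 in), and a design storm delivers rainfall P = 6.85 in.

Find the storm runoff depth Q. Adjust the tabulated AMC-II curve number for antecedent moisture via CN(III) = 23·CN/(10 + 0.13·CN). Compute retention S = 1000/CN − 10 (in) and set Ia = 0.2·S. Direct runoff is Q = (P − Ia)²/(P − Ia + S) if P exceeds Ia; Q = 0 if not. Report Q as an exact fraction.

Q = 9308601/1633460 in ≈ 5.699 in

Adjust CN=80 to AMC III: 23·80/(10 + 0.13·80) → 1840 ÷ (102/5) = 4600/51 ≈ 90.196
Max retention: S = 1000/(4600/51) − 10 = 25/23 in (≈ 1.087 in)
Ia = 0.2S: 0.2·1.087 = 0.217 in (exactly 5/23)
Since P=6.850 > Ia=0.217: effective rainfall P−Ia = 3051/460 in
Runoff Q = (P−Ia)²/(P−Ia+S) = (6.633)²/(6.633+1.087) = 9308601/1633460 ≈ 5.699 in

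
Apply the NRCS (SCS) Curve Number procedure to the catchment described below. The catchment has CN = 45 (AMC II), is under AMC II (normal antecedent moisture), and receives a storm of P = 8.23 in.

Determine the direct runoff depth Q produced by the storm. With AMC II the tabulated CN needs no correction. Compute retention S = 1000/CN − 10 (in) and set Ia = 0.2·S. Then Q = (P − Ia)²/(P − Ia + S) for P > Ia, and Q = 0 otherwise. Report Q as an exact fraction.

Q = 27112849/14586300 in ≈ 1.859 in

AMC II — tabulated CN = 45 applies directly.
S = 1000/45 − 10 = 110/9 in ≈ 12.222 in
Initial abstraction Ia = S/5 = (110/9)/5 = 22/9 ≈ 2.444 in
Since P=8.230 > Ia=2.444: effective rainfall P−Ia = 5207/900 in
Q: (5207/900)² ÷ (16207/900) = 27112849/14586300 in (≈ 1.859 in)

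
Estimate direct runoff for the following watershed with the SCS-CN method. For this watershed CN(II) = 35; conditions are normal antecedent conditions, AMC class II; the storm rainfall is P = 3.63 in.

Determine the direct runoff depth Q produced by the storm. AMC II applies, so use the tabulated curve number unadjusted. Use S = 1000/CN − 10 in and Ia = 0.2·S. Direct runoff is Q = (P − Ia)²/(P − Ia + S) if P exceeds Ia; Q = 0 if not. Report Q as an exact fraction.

Q = 0 in ≈ 0.000 in

CN(II) = 35; AMC II needs no correction.
Max retention: S = 1000/35 − 10 = 130/7 in (≈ 18.571 in)
Initial abstraction Ia = S/5 = (130/7)/5 = 26/7 ≈ 3.714 in
P = 3.630 ≤ Ia = 3.714 in: entire storm abstracted, Q = 0.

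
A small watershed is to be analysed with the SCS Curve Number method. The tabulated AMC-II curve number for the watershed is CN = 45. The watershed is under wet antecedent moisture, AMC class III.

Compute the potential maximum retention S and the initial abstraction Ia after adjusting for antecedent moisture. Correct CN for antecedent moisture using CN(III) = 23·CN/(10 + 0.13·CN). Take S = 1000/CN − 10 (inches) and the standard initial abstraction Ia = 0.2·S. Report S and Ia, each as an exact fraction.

S = 1100/207 in ≈ 5.314 in; Ia = 220/207 in ≈ 1.063 in

Wet (AMC III): CN(III) = 23·45/(10 + 0.13·45) = 1035/(317/20) = 20700/317 ≈ 65.300
Max retention: S = 1000/(20700/317) − 10 = 1100/207 in (≈ 5.314 in)
Initial abstraction Ia = S/5 = (1100/207)/5 = 220/207 ≈ 1.063 in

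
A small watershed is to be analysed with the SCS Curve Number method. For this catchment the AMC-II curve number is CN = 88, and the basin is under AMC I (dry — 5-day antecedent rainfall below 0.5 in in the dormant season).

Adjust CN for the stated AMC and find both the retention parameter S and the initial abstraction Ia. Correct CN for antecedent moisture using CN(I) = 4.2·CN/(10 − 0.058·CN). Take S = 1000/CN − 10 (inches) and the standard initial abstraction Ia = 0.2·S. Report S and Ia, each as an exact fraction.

Adjust CN=88 to AMC I: 4.2·88/(10 − 0.058·88) → (1848/5) ÷ (612/125) = 3850/51 ≈ 75.490
Retention S: 1000/CN − 10 with CN=75.490 → S = 250/77 ≈ 3.247 in
Initial abstraction Ia = S/5 = (250/77)/5 = 50/77 ≈ 0.649 in

S = 250/77 in ≈ 3.247 in; Ia = 50/77 in ≈ 0.649 in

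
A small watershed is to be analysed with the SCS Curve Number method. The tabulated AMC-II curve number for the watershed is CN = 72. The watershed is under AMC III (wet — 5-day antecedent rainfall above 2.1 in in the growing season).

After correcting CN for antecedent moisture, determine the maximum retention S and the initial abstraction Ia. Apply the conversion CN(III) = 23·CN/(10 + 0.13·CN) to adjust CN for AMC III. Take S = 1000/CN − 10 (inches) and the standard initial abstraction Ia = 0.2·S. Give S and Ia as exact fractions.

CN(III) from CN(II)=72: (23·72)/(10 + 0.13·72) = 10350/121 ≈ 85.537
S = 1000/(10350/121) − 10 = 350/207 in ≈ 1.691 in
Ia = 0.2·(350/207) = 70/207 in ≈ 0.338 in

S = 350/207 in ≈ 1.691 in; Ia = 70/207 in ≈ 0.338 in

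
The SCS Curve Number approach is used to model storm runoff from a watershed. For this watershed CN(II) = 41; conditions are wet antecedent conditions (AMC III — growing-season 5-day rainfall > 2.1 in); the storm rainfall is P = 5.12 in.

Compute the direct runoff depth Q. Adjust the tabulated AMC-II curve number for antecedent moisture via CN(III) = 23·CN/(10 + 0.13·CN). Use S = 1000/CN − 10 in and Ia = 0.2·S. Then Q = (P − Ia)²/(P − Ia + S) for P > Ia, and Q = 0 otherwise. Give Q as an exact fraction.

Wet (AMC III): CN(III) = 23·41/(10 + 0.13·41) = 943/(1533/100) = 94300/1533 ≈ 61.513
Max retention: S = 1000/(94300/1533) − 10 = 5900/943 in (≈ 6.257 in)
Initial abstraction Ia = S/5 = (5900/943)/5 = 1180/943 ≈ 1.251 in
Since P=5.120 > Ia=1.251: effective rainfall P−Ia = 91204/23575 in
Q = (91204/23575)²/((91204/23575) + 5900/943) = (8318169616/555780625)/(238704/23575) = 519885601/351715425 in ≈ 1.478 in

Q = 519885601/351715425 in ≈ 1.478 in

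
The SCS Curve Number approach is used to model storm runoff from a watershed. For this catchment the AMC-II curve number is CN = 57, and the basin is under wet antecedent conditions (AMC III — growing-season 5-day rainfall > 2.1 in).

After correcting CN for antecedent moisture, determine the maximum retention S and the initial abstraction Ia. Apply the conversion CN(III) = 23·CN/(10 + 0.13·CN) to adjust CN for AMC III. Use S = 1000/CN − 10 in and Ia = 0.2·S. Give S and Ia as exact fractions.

S = 4300/1311 in ≈ 3.280 in; Ia = 860/1311 in ≈ 0.656 in

Adjust CN=57 to AMC III: 23·57/(10 + 0.13·57) → 1311 ÷ (1741/100) = 131100/1741 ≈ 75.302
S = 1000/(131100/1741) − 10 = 4300/1311 in ≈ 3.280 in
Ia = 0.2·(4300/1311) = 860/1311 in ≈ 0.656 in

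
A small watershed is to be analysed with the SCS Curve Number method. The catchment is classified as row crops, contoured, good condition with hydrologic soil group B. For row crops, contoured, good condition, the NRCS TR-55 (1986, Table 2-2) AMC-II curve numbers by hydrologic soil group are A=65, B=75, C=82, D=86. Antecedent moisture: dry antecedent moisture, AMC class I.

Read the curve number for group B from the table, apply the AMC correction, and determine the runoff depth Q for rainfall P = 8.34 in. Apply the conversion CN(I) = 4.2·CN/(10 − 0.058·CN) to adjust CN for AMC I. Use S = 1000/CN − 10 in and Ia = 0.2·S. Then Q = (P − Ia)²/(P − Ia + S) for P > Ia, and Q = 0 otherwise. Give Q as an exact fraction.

NRCS table: row crops, contoured, good condition, soil group B → CN(II) = 75
Dry (AMC I): CN(I) = 4.2·75/(10 − 0.058·75) = 315/(113/20) = 6300/113 ≈ 55.752
Max retention: S = 1000/(6300/113) − 10 = 500/63 in (≈ 7.937 in)
Ia = 0.2·(500/63) = 100/63 in ≈ 1.587 in
Since P=8.340 > Ia=1.587: effective rainfall P−Ia = 21271/3150 in
Q = (21271/3150)²/((21271/3150) + 500/63) = (452455441/9922500)/(46271/3150) = 452455441/145753650 in ≈ 3.104 in

Q = 452455441/145753650 in ≈ 3.104 in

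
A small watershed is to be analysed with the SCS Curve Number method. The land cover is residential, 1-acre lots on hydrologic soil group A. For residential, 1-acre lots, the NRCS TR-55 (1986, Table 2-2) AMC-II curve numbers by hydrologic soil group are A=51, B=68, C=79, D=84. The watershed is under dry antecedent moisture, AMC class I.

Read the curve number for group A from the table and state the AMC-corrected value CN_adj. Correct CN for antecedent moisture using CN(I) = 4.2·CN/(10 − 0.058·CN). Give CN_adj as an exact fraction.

CN_adj = 15300/503 ≈ 30.417

NRCS table: residential, 1-acre lots, soil group A → CN(II) = 51
Dry (AMC I): CN(I) = 4.2·51/(10 − 0.058·51) = (1071/5)/(3521/500) = 15300/503 ≈ 30.417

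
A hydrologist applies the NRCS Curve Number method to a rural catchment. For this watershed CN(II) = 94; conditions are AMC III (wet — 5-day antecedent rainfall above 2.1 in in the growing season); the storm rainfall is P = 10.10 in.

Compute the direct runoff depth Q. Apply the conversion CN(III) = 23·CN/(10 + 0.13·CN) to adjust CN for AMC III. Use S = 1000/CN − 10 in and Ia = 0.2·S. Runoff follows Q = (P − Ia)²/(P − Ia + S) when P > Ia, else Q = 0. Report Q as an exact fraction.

Q = 11789833561/1206190610 in ≈ 9.774 in

Wet (AMC III): CN(III) = 23·94/(10 + 0.13·94) = 2162/(1111/50) = 108100/1111 ≈ 97.300
Retention S: 1000/CN − 10 with CN=97.300 → S = 300/1081 ≈ 0.278 in
Ia = 0.2S: 0.2·0.278 = 0.056 in (exactly 60/1081)
P − Ia = 10.100 − 0.056 = 108581/10810 ≈ 10.044 in (> 0, runoff occurs)
Q: (108581/10810)² ÷ (111581/10810) = 11789833561/1206190610 in (≈ 9.774 in)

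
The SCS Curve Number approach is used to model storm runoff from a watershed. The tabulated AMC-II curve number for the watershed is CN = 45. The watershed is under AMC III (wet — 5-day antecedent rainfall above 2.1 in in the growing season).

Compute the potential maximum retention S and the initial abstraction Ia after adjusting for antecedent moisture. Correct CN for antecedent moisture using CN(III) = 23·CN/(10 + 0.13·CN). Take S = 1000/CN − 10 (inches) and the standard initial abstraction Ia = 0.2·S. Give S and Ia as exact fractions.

Adjust CN=45 to AMC III: 23·45/(10 + 0.13·45) → 1035 ÷ (317/20) = 20700/317 ≈ 65.300
S = 1000/(20700/317) − 10 = 1100/207 in ≈ 5.314 in
Initial abstraction Ia = S/5 = (1100/207)/5 = 220/207 ≈ 1.063 in

S = 1100/207 in ≈ 5.314 in; Ia = 220/207 in ≈ 1.063 in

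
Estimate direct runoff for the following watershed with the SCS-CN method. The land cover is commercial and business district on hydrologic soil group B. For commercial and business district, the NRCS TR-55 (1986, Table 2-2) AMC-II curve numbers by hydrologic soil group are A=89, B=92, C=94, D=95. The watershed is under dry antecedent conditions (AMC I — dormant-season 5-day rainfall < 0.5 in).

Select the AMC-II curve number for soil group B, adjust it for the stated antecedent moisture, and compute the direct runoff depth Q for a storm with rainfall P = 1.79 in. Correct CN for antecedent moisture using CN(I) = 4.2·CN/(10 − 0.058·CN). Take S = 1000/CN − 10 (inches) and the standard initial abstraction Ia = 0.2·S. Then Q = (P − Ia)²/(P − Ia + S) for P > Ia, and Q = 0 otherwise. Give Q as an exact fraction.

NRCS table: commercial and business district, soil group B → CN(II) = 92
CN(I) from CN(II)=92: (4.2·92)/(10 − 0.058·92) = 48300/583 ≈ 82.847
Retention S: 1000/CN − 10 with CN=82.847 → S = 1000/483 ≈ 2.070 in
Ia = 0.2·(1000/483) = 200/483 in ≈ 0.414 in
P − Ia = 1.790 − 0.414 = 66457/48300 ≈ 1.376 in (> 0, runoff occurs)
Q = (66457/48300)²/((66457/48300) + 1000/483) = (4416532849/2332890000)/(166457/48300) = 4416532849/8039873100 in ≈ 0.549 in

Q = 4416532849/8039873100 in ≈ 0.549 in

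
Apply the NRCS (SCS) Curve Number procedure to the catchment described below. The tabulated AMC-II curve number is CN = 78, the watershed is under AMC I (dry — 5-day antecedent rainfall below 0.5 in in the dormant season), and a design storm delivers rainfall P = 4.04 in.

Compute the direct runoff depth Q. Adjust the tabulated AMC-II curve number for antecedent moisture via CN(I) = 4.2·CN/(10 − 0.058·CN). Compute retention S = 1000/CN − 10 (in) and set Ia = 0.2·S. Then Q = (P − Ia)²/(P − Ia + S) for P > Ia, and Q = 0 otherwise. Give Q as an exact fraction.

Adjust CN=78 to AMC I: 4.2·78/(10 − 0.058·78) → (1638/5) ÷ (1369/250) = 81900/1369 ≈ 59.825
S = 1000/(81900/1369) − 10 = 5500/819 in ≈ 6.716 in
Ia = 0.2S: 0.2·6.716 = 1.343 in (exactly 1100/819)
P − Ia = 4.040 − 1.343 = 55219/20475 ≈ 2.697 in (> 0, runoff occurs)
Q = (55219/20475)²/((55219/20475) + 5500/819) = (3049137961/419225625)/(192719/20475) = 3049137961/3945921525 in ≈ 0.773 in

Q = 3049137961/3945921525 in ≈ 0.773 in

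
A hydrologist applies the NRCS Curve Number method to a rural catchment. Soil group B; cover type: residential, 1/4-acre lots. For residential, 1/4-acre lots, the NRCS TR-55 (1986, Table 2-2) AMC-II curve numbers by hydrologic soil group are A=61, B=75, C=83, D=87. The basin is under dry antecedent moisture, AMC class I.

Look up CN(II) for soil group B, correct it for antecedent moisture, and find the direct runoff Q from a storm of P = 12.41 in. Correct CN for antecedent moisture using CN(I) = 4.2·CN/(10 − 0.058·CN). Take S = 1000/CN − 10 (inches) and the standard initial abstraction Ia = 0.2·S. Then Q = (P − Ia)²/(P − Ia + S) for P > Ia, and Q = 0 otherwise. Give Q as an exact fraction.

Q = 4648921489/744552900 in ≈ 6.244 in

NRCS table: residential, 1/4-acre lots, soil group B → CN(II) = 75
CN(I) from CN(II)=75: (4.2·75)/(10 − 0.058·75) = 6300/113 ≈ 55.752
Retention S: 1000/CN − 10 with CN=55.752 → S = 500/63 ≈ 7.937 in
Ia = 0.2·(500/63) = 100/63 in ≈ 1.587 in
Excess rainfall: 12.410 − 1.587 = 10.823 in; P > Ia so Q > 0
Q: (68183/6300)² ÷ (118183/6300) = 4648921489/744552900 in (≈ 6.244 in)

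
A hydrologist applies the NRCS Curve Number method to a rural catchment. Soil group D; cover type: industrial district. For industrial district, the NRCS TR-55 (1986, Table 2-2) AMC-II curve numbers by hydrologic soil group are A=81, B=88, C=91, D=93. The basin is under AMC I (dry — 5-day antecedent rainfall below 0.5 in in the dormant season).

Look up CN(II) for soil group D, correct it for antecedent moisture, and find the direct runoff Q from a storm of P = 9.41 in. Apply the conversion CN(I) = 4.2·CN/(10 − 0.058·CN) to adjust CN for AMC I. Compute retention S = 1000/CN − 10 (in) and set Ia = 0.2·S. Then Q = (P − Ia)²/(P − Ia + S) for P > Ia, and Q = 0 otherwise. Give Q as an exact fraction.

Q = 63775946521/8440838100 in ≈ 7.556 in

NRCS table: industrial district, soil group D → CN(II) = 93
Adjust CN=93 to AMC I: 4.2·93/(10 − 0.058·93) → (1953/5) ÷ (2303/500) = 27900/329 ≈ 84.802
Max retention: S = 1000/(27900/329) − 10 = 500/279 in (≈ 1.792 in)
Ia = 0.2·(500/279) = 100/279 in ≈ 0.358 in
Since P=9.410 > Ia=0.358: effective rainfall P−Ia = 252539/27900 in
Q = (252539/27900)²/((252539/27900) + 500/279) = (63775946521/778410000)/(302539/27900) = 63775946521/8440838100 in ≈ 7.556 in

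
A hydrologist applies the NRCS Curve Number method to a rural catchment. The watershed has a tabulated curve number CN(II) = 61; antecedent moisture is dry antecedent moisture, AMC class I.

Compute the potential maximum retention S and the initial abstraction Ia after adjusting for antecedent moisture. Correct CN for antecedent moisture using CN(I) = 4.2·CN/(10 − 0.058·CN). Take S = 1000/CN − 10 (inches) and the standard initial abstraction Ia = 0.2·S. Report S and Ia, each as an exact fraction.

Adjust CN=61 to AMC I: 4.2·61/(10 − 0.058·61) → (1281/5) ÷ (3231/500) = 42700/1077 ≈ 39.647
Retention S: 1000/CN − 10 with CN=39.647 → S = 6500/427 ≈ 15.222 in
Initial abstraction Ia = S/5 = (6500/427)/5 = 1300/427 ≈ 3.044 in

S = 6500/427 in ≈ 15.222 in; Ia = 1300/427 in ≈ 3.044 in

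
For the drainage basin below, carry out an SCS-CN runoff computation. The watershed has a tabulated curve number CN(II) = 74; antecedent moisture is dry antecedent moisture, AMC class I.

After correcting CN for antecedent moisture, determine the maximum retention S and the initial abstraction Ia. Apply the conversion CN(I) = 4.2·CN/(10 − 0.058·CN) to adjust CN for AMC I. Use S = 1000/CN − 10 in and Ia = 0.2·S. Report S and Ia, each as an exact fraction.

S = 6500/777 in ≈ 8.366 in; Ia = 1300/777 in ≈ 1.673 in

Adjust CN=74 to AMC I: 4.2·74/(10 − 0.058·74) → (1554/5) ÷ (1427/250) = 77700/1427 ≈ 54.450
S = 1000/(77700/1427) − 10 = 6500/777 in ≈ 8.366 in
Initial abstraction Ia = S/5 = (6500/777)/5 = 1300/777 ≈ 1.673 in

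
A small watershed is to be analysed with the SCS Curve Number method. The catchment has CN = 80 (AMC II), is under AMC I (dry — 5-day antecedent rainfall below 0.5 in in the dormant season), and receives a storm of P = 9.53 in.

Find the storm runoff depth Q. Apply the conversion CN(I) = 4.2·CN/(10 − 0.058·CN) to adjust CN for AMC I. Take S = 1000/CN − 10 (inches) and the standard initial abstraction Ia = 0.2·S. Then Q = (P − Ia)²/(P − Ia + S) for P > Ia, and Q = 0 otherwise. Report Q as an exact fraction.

Dry (AMC I): CN(I) = 4.2·80/(10 − 0.058·80) = 336/(134/25) = 4200/67 ≈ 62.687
Retention S: 1000/CN − 10 with CN=62.687 → S = 125/21 ≈ 5.952 in
Ia = 0.2·(125/21) = 25/21 in ≈ 1.190 in
Since P=9.530 > Ia=1.190: effective rainfall P−Ia = 17513/2100 in
Q = (17513/2100)²/((17513/2100) + 125/21) = (306705169/4410000)/(30013/2100) = 306705169/63027300 in ≈ 4.866 in

Q = 306705169/63027300 in ≈ 4.866 in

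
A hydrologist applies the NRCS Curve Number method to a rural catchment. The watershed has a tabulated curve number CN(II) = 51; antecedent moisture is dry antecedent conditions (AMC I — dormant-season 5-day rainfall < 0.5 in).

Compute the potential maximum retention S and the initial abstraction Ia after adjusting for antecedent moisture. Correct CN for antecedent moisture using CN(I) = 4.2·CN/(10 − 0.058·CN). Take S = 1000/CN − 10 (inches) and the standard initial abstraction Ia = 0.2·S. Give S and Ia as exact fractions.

Dry (AMC I): CN(I) = 4.2·51/(10 − 0.058·51) = (1071/5)/(3521/500) = 15300/503 ≈ 30.417
Max retention: S = 1000/(15300/503) − 10 = 3500/153 in (≈ 22.876 in)
Initial abstraction Ia = S/5 = (3500/153)/5 = 700/153 ≈ 4.575 in

S = 3500/153 in ≈ 22.876 in; Ia = 700/153 in ≈ 4.575 in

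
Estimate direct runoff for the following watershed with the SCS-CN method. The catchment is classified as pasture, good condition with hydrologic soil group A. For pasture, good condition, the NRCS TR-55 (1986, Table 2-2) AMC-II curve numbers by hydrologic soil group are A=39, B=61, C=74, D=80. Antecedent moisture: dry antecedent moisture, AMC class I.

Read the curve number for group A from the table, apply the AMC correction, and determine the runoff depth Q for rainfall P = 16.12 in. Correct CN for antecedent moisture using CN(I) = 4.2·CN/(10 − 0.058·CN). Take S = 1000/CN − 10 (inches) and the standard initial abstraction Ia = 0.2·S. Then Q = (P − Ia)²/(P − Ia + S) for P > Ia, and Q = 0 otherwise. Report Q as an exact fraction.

Q = 31526488249/19247667075 in ≈ 1.638 in

NRCS table: pasture, good condition, soil group A → CN(II) = 39
Dry (AMC I): CN(I) = 4.2·39/(10 − 0.058·39) = (819/5)/(3869/500) = 81900/3869 ≈ 21.168
Retention S: 1000/CN − 10 with CN=21.168 → S = 30500/819 ≈ 37.241 in
Ia = 0.2S: 0.2·37.241 = 7.448 in (exactly 6100/819)
Excess rainfall: 16.120 − 7.448 = 8.672 in; P > Ia so Q > 0
Runoff Q = (P−Ia)²/(P−Ia+S) = (8.672)²/(8.672+37.241) = 31526488249/19247667075 ≈ 1.638 in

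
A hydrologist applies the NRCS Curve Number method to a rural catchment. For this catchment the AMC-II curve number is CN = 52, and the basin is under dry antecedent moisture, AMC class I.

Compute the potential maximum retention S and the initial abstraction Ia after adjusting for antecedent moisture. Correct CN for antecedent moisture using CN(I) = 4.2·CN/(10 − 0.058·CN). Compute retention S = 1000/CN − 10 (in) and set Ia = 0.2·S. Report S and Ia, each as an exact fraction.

S = 2000/91 in ≈ 21.978 in; Ia = 400/91 in ≈ 4.396 in

CN(I) from CN(II)=52: (4.2·52)/(10 − 0.058·52) = 9100/291 ≈ 31.271
S = 1000/(9100/291) − 10 = 2000/91 in ≈ 21.978 in
Ia = 0.2S: 0.2·21.978 = 4.396 in (exactly 400/91)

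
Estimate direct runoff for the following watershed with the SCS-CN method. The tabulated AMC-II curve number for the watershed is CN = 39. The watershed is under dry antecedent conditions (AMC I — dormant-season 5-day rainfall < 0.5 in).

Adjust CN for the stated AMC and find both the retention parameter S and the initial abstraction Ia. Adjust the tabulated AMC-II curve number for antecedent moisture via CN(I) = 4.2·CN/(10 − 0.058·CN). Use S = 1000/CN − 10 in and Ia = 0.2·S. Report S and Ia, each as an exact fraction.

Adjust CN=39 to AMC I: 4.2·39/(10 − 0.058·39) → (819/5) ÷ (3869/500) = 81900/3869 ≈ 21.168
Max retention: S = 1000/(81900/3869) − 10 = 30500/819 in (≈ 37.241 in)
Initial abstraction Ia = S/5 = (30500/819)/5 = 6100/819 ≈ 7.448 in

S = 30500/819 in ≈ 37.241 in; Ia = 6100/819 in ≈ 7.448 in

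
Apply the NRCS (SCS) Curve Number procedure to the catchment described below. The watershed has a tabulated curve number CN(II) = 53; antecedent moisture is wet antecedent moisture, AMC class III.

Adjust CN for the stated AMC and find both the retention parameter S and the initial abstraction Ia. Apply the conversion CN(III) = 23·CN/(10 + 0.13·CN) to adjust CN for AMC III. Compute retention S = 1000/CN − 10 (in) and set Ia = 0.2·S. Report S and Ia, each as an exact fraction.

S = 4700/1219 in ≈ 3.856 in; Ia = 940/1219 in ≈ 0.771 in

CN(III) from CN(II)=53: (23·53)/(10 + 0.13·53) = 121900/1689 ≈ 72.173
Retention S: 1000/CN − 10 with CN=72.173 → S = 4700/1219 ≈ 3.856 in
Ia = 0.2·(4700/1219) = 940/1219 in ≈ 0.771 in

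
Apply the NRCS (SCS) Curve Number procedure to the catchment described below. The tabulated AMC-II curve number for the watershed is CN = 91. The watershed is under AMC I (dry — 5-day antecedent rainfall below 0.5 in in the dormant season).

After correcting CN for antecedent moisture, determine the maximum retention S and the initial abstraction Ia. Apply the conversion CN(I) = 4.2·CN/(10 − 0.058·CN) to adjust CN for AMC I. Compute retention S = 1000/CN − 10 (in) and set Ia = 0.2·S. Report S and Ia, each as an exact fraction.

S = 1500/637 in ≈ 2.355 in; Ia = 300/637 in ≈ 0.471 in

CN(I) from CN(II)=91: (4.2·91)/(10 − 0.058·91) = 63700/787 ≈ 80.940
Retention S: 1000/CN − 10 with CN=80.940 → S = 1500/637 ≈ 2.355 in
Ia = 0.2S: 0.2·2.355 = 0.471 in (exactly 300/637)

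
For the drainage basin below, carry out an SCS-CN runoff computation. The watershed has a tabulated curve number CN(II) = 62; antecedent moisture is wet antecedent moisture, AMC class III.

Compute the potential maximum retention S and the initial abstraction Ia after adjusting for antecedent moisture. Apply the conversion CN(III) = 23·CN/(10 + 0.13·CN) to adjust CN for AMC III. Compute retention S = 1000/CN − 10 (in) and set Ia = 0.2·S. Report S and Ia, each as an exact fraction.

CN(III) from CN(II)=62: (23·62)/(10 + 0.13·62) = 71300/903 ≈ 78.959
Max retention: S = 1000/(71300/903) − 10 = 1900/713 in (≈ 2.665 in)
Ia = 0.2·(1900/713) = 380/713 in ≈ 0.533 in

S = 1900/713 in ≈ 2.665 in; Ia = 380/713 in ≈ 0.533 in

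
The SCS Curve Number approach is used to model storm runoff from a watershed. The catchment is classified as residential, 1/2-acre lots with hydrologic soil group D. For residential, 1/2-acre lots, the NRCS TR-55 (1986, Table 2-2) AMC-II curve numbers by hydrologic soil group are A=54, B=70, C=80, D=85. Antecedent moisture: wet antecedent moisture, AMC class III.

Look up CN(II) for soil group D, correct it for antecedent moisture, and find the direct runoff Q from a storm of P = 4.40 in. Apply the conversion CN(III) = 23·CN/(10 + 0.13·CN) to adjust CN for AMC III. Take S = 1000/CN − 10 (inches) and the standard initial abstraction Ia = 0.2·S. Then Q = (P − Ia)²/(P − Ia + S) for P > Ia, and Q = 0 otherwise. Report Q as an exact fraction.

NRCS table: residential, 1/2-acre lots, soil group D → CN(II) = 85
CN(III) from CN(II)=85: (23·85)/(10 + 0.13·85) = 39100/421 ≈ 92.874
Retention S: 1000/CN − 10 with CN=92.874 → S = 300/391 ≈ 0.767 in
Initial abstraction Ia = S/5 = (300/391)/5 = 60/391 ≈ 0.153 in
P − Ia = 4.400 − 0.153 = 8302/1955 ≈ 4.247 in (> 0, runoff occurs)
Runoff Q = (P−Ia)²/(P−Ia+S) = (4.247)²/(4.247+0.767) = 34461602/9581455 ≈ 3.597 in

Q = 34461602/9581455 in ≈ 3.597 in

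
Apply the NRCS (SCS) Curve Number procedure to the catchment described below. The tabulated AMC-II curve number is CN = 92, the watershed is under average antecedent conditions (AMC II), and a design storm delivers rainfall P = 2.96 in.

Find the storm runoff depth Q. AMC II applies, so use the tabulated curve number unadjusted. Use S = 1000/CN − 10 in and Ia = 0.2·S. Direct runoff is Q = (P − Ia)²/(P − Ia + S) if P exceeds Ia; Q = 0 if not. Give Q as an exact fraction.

Q = 1283202/604325 in ≈ 2.123 in

CN(II) = 92; AMC II needs no correction.
Retention S: 1000/CN − 10 with CN=92.000 → S = 20/23 ≈ 0.870 in
Ia = 0.2S: 0.2·0.870 = 0.174 in (exactly 4/23)
Excess rainfall: 2.960 − 0.174 = 2.786 in; P > Ia so Q > 0
Q = (1602/575)²/((1602/575) + 20/23) = (2566404/330625)/(2102/575) = 1283202/604325 in ≈ 2.123 in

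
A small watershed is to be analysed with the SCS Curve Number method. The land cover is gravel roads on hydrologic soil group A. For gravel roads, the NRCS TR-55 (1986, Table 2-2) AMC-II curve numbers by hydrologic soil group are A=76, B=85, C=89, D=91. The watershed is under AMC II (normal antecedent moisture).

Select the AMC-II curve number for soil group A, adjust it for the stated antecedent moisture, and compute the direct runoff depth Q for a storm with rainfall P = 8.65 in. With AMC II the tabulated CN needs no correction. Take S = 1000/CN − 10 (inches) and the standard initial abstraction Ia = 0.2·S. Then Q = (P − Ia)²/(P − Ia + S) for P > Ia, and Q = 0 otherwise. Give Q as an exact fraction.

NRCS table: gravel roads, soil group A → CN(II) = 76
AMC II — tabulated CN = 76 applies directly.
Retention S: 1000/CN − 10 with CN=76.000 → S = 60/19 ≈ 3.158 in
Ia = 0.2S: 0.2·3.158 = 0.632 in (exactly 12/19)
P − Ia = 8.650 − 0.632 = 3047/380 ≈ 8.018 in (> 0, runoff occurs)
Q = (3047/380)²/((3047/380) + 60/19) = (9284209/144400)/(4247/380) = 9284209/1613860 in ≈ 5.753 in

Q = 9284209/1613860 in ≈ 5.753 in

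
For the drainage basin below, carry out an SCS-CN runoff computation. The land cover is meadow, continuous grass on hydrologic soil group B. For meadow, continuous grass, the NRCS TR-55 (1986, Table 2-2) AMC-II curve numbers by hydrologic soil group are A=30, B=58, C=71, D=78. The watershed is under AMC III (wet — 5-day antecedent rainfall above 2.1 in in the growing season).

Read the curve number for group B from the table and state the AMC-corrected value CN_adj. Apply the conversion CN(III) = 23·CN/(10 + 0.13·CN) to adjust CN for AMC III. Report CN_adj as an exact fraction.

CN_adj = 66700/877 ≈ 76.055

NRCS table: meadow, continuous grass, soil group B → CN(II) = 58
Adjust CN=58 to AMC III: 23·58/(10 + 0.13·58) → 1334 ÷ (877/50) = 66700/877 ≈ 76.055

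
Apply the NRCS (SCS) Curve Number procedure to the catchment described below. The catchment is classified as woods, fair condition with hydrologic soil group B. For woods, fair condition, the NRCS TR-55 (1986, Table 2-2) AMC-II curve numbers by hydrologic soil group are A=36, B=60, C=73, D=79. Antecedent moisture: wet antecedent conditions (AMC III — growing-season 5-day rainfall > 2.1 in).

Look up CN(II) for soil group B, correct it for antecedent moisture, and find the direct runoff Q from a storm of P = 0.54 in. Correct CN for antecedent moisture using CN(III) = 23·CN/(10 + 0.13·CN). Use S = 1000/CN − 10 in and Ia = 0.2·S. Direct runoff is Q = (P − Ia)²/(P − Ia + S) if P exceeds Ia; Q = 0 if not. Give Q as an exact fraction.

Q = 0 in ≈ 0.000 in

NRCS table: woods, fair condition, soil group B → CN(II) = 60
Wet (AMC III): CN(III) = 23·60/(10 + 0.13·60) = 1380/(89/5) = 6900/89 ≈ 77.528
Max retention: S = 1000/(6900/89) − 10 = 200/69 in (≈ 2.899 in)
Ia = 0.2S: 0.2·2.899 = 0.580 in (exactly 40/69)
P = 0.540 ≤ Ia = 0.580 in: entire storm abstracted, Q = 0.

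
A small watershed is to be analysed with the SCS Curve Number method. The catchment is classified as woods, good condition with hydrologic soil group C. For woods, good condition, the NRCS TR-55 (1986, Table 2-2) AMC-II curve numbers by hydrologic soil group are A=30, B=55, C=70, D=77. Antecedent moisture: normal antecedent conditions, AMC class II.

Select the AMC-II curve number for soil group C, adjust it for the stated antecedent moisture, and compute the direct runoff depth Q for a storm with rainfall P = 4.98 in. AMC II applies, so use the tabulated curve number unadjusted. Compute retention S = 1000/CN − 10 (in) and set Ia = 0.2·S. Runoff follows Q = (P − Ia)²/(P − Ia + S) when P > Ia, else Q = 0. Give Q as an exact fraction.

NRCS table: woods, good condition, soil group C → CN(II) = 70
CN(II) = 70; AMC II needs no correction.
Retention S: 1000/CN − 10 with CN=70.000 → S = 30/7 ≈ 4.286 in
Ia = 0.2S: 0.2·4.286 = 0.857 in (exactly 6/7)
P − Ia = 4.980 − 0.857 = 1443/350 ≈ 4.123 in (> 0, runoff occurs)
Q: (1443/350)² ÷ (2943/350) = 231361/114450 in (≈ 2.022 in)

Q = 231361/114450 in ≈ 2.022 in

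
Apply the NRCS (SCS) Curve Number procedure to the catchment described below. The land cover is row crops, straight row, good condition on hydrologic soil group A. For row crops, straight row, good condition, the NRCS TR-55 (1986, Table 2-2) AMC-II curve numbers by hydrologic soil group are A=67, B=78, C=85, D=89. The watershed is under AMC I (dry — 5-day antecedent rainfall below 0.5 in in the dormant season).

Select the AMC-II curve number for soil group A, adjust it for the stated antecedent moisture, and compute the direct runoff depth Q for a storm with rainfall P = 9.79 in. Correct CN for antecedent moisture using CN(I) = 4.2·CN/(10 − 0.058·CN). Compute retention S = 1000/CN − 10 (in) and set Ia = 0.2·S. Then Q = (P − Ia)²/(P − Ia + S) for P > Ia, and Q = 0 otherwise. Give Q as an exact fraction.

Q = 1007491081/348513900 in ≈ 2.891 in

NRCS table: row crops, straight row, good condition, soil group A → CN(II) = 67
CN(I) from CN(II)=67: (4.2·67)/(10 − 0.058·67) = 46900/1019 ≈ 46.026
Retention S: 1000/CN − 10 with CN=46.026 → S = 5500/469 ≈ 11.727 in
Initial abstraction Ia = S/5 = (5500/469)/5 = 1100/469 ≈ 2.345 in
Excess rainfall: 9.790 − 2.345 = 7.445 in; P > Ia so Q > 0
Q = (349151/46900)²/((349151/46900) + 5500/469) = (121906420801/2199610000)/(899151/46900) = 1007491081/348513900 in ≈ 2.891 in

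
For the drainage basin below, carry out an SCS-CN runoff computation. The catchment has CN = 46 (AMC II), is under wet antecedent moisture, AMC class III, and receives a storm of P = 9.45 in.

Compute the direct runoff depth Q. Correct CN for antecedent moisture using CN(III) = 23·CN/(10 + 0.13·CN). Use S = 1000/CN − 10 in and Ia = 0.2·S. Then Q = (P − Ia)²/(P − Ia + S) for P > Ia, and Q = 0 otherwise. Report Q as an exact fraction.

Adjust CN=46 to AMC III: 23·46/(10 + 0.13·46) → 1058 ÷ (799/50) = 52900/799 ≈ 66.208
Retention S: 1000/CN − 10 with CN=66.208 → S = 2700/529 ≈ 5.104 in
Initial abstraction Ia = S/5 = (2700/529)/5 = 540/529 ≈ 1.021 in
Since P=9.450 > Ia=1.021: effective rainfall P−Ia = 89181/10580 in
Q = (89181/10580)²/((89181/10580) + 2700/529) = (7953250761/111936400)/(143181/10580) = 294564843/56105740 in ≈ 5.250 in

Q = 294564843/56105740 in ≈ 5.250 in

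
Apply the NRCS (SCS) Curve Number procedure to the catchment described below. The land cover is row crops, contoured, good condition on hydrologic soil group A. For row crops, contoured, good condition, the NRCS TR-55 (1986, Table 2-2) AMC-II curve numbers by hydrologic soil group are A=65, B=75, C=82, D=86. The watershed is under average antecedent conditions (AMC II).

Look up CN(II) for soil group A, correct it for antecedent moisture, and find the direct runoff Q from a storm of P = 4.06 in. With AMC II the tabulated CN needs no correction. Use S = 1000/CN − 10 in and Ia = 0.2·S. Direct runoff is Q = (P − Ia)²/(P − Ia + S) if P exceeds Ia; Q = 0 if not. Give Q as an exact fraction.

Q = 76729/72150 in ≈ 1.063 in

NRCS table: row crops, contoured, good condition, soil group A → CN(II) = 65
AMC II — tabulated CN = 65 applies directly.
Retention S: 1000/CN − 10 with CN=65.000 → S = 70/13 ≈ 5.385 in
Ia = 0.2S: 0.2·5.385 = 1.077 in (exactly 14/13)
Excess rainfall: 4.060 − 1.077 = 2.983 in; P > Ia so Q > 0
Runoff Q = (P−Ia)²/(P−Ia+S) = (2.983)²/(2.983+5.385) = 76729/72150 ≈ 1.063 in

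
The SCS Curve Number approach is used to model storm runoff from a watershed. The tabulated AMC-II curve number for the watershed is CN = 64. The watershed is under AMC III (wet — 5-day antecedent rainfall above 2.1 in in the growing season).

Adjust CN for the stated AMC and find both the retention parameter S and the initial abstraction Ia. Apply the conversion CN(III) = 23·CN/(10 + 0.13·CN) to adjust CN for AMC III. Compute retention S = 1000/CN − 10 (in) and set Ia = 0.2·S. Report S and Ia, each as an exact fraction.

S = 225/92 in ≈ 2.446 in; Ia = 45/92 in ≈ 0.489 in

Adjust CN=64 to AMC III: 23·64/(10 + 0.13·64) → 1472 ÷ (458/25) = 18400/229 ≈ 80.349
Retention S: 1000/CN − 10 with CN=80.349 → S = 225/92 ≈ 2.446 in
Ia = 0.2S: 0.2·2.446 = 0.489 in (exactly 45/92)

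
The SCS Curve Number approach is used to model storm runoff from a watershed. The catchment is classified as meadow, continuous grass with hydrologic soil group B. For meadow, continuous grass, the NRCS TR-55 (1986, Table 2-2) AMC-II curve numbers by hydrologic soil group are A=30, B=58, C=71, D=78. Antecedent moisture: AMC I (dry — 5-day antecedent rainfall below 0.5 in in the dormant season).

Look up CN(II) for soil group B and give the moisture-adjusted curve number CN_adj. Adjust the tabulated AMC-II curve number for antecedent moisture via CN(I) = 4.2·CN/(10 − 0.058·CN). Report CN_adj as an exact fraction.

CN_adj = 2900/79 ≈ 36.709

NRCS table: meadow, continuous grass, soil group B → CN(II) = 58
Dry (AMC I): CN(I) = 4.2·58/(10 − 0.058·58) = (1218/5)/(1659/250) = 2900/79 ≈ 36.709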